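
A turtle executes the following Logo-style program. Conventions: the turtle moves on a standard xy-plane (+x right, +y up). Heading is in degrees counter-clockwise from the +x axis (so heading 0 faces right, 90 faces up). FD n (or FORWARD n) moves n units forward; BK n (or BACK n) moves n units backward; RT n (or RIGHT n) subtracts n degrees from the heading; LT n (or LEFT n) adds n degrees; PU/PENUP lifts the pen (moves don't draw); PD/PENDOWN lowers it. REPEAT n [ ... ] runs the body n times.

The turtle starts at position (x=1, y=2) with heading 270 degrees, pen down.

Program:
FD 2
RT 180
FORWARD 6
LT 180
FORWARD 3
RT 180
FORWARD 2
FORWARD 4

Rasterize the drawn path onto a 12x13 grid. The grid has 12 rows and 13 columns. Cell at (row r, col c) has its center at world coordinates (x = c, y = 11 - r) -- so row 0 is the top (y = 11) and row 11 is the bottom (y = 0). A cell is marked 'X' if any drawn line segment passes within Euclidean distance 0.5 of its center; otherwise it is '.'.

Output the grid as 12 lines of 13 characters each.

Segment 0: (1,2) -> (1,0)
Segment 1: (1,0) -> (1,6)
Segment 2: (1,6) -> (1,3)
Segment 3: (1,3) -> (1,5)
Segment 4: (1,5) -> (1,9)

Answer: .............
.............
.X...........
.X...........
.X...........
.X...........
.X...........
.X...........
.X...........
.X...........
.X...........
.X...........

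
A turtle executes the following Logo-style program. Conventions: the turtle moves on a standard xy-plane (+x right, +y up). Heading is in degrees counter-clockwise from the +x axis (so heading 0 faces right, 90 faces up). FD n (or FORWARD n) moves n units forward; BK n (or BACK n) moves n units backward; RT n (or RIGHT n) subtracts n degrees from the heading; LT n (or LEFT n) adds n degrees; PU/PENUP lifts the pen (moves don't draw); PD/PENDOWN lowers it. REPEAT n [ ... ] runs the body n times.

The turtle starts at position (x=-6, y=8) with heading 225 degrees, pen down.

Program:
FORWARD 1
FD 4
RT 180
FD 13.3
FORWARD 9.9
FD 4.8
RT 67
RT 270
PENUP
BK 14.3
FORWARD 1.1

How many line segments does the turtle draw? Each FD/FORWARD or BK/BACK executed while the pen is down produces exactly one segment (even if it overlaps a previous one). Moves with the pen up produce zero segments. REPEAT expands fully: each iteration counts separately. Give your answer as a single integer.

Answer: 5

Derivation:
Executing turtle program step by step:
Start: pos=(-6,8), heading=225, pen down
FD 1: (-6,8) -> (-6.707,7.293) [heading=225, draw]
FD 4: (-6.707,7.293) -> (-9.536,4.464) [heading=225, draw]
RT 180: heading 225 -> 45
FD 13.3: (-9.536,4.464) -> (-0.131,13.869) [heading=45, draw]
FD 9.9: (-0.131,13.869) -> (6.869,20.869) [heading=45, draw]
FD 4.8: (6.869,20.869) -> (10.263,24.263) [heading=45, draw]
RT 67: heading 45 -> 338
RT 270: heading 338 -> 68
PU: pen up
BK 14.3: (10.263,24.263) -> (4.907,11.005) [heading=68, move]
FD 1.1: (4.907,11.005) -> (5.319,12.025) [heading=68, move]
Final: pos=(5.319,12.025), heading=68, 5 segment(s) drawn
Segments drawn: 5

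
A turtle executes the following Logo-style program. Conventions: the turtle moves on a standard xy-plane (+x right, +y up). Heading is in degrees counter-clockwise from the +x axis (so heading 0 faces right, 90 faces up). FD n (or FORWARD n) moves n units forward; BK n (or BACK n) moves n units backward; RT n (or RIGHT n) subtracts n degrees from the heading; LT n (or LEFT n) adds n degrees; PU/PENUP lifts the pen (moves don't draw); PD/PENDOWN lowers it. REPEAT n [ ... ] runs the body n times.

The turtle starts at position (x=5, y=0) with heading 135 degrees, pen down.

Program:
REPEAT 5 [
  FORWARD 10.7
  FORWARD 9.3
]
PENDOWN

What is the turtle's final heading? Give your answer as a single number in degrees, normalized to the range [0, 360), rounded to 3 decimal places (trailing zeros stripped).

Executing turtle program step by step:
Start: pos=(5,0), heading=135, pen down
REPEAT 5 [
  -- iteration 1/5 --
  FD 10.7: (5,0) -> (-2.566,7.566) [heading=135, draw]
  FD 9.3: (-2.566,7.566) -> (-9.142,14.142) [heading=135, draw]
  -- iteration 2/5 --
  FD 10.7: (-9.142,14.142) -> (-16.708,21.708) [heading=135, draw]
  FD 9.3: (-16.708,21.708) -> (-23.284,28.284) [heading=135, draw]
  -- iteration 3/5 --
  FD 10.7: (-23.284,28.284) -> (-30.85,35.85) [heading=135, draw]
  FD 9.3: (-30.85,35.85) -> (-37.426,42.426) [heading=135, draw]
  -- iteration 4/5 --
  FD 10.7: (-37.426,42.426) -> (-44.992,49.992) [heading=135, draw]
  FD 9.3: (-44.992,49.992) -> (-51.569,56.569) [heading=135, draw]
  -- iteration 5/5 --
  FD 10.7: (-51.569,56.569) -> (-59.135,64.135) [heading=135, draw]
  FD 9.3: (-59.135,64.135) -> (-65.711,70.711) [heading=135, draw]
]
PD: pen down
Final: pos=(-65.711,70.711), heading=135, 10 segment(s) drawn

Answer: 135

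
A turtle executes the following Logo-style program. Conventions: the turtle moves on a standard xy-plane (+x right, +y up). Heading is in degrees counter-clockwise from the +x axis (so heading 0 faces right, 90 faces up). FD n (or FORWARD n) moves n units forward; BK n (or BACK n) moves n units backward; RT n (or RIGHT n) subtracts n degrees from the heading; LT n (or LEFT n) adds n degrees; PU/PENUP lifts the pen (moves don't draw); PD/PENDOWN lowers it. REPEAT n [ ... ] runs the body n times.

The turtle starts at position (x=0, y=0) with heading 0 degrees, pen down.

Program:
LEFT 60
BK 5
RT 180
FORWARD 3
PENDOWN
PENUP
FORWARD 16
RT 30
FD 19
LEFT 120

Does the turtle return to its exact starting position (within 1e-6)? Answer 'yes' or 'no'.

Executing turtle program step by step:
Start: pos=(0,0), heading=0, pen down
LT 60: heading 0 -> 60
BK 5: (0,0) -> (-2.5,-4.33) [heading=60, draw]
RT 180: heading 60 -> 240
FD 3: (-2.5,-4.33) -> (-4,-6.928) [heading=240, draw]
PD: pen down
PU: pen up
FD 16: (-4,-6.928) -> (-12,-20.785) [heading=240, move]
RT 30: heading 240 -> 210
FD 19: (-12,-20.785) -> (-28.454,-30.285) [heading=210, move]
LT 120: heading 210 -> 330
Final: pos=(-28.454,-30.285), heading=330, 2 segment(s) drawn

Start position: (0, 0)
Final position: (-28.454, -30.285)
Distance = 41.555; >= 1e-6 -> NOT closed

Answer: no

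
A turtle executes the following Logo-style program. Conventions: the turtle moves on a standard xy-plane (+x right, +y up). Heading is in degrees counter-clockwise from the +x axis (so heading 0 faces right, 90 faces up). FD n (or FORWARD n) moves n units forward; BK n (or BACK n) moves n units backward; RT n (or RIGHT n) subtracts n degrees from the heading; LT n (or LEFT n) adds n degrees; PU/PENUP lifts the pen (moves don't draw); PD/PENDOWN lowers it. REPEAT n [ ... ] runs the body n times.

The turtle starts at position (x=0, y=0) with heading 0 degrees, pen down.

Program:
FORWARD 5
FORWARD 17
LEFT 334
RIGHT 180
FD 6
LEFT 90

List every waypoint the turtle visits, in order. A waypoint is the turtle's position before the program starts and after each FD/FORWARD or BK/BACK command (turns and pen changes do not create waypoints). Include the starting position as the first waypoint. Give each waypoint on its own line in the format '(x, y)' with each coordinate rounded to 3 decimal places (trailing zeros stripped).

Answer: (0, 0)
(5, 0)
(22, 0)
(16.607, 2.63)

Derivation:
Executing turtle program step by step:
Start: pos=(0,0), heading=0, pen down
FD 5: (0,0) -> (5,0) [heading=0, draw]
FD 17: (5,0) -> (22,0) [heading=0, draw]
LT 334: heading 0 -> 334
RT 180: heading 334 -> 154
FD 6: (22,0) -> (16.607,2.63) [heading=154, draw]
LT 90: heading 154 -> 244
Final: pos=(16.607,2.63), heading=244, 3 segment(s) drawn
Waypoints (4 total):
(0, 0)
(5, 0)
(22, 0)
(16.607, 2.63)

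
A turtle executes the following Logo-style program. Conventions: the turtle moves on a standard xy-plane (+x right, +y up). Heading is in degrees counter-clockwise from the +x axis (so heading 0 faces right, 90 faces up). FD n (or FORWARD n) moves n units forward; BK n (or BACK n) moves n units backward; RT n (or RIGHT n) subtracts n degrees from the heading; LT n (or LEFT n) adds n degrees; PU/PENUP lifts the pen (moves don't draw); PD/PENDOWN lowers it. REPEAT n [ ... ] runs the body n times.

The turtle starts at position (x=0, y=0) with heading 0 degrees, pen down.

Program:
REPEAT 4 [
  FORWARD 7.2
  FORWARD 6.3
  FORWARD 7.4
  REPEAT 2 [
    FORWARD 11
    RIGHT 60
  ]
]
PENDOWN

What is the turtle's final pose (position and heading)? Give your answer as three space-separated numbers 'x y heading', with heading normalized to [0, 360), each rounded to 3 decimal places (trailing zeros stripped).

Executing turtle program step by step:
Start: pos=(0,0), heading=0, pen down
REPEAT 4 [
  -- iteration 1/4 --
  FD 7.2: (0,0) -> (7.2,0) [heading=0, draw]
  FD 6.3: (7.2,0) -> (13.5,0) [heading=0, draw]
  FD 7.4: (13.5,0) -> (20.9,0) [heading=0, draw]
  REPEAT 2 [
    -- iteration 1/2 --
    FD 11: (20.9,0) -> (31.9,0) [heading=0, draw]
    RT 60: heading 0 -> 300
    -- iteration 2/2 --
    FD 11: (31.9,0) -> (37.4,-9.526) [heading=300, draw]
    RT 60: heading 300 -> 240
  ]
  -- iteration 2/4 --
  FD 7.2: (37.4,-9.526) -> (33.8,-15.762) [heading=240, draw]
  FD 6.3: (33.8,-15.762) -> (30.65,-21.218) [heading=240, draw]
  FD 7.4: (30.65,-21.218) -> (26.95,-27.626) [heading=240, draw]
  REPEAT 2 [
    -- iteration 1/2 --
    FD 11: (26.95,-27.626) -> (21.45,-37.152) [heading=240, draw]
    RT 60: heading 240 -> 180
    -- iteration 2/2 --
    FD 11: (21.45,-37.152) -> (10.45,-37.152) [heading=180, draw]
    RT 60: heading 180 -> 120
  ]
  -- iteration 3/4 --
  FD 7.2: (10.45,-37.152) -> (6.85,-30.917) [heading=120, draw]
  FD 6.3: (6.85,-30.917) -> (3.7,-25.461) [heading=120, draw]
  FD 7.4: (3.7,-25.461) -> (0,-19.053) [heading=120, draw]
  REPEAT 2 [
    -- iteration 1/2 --
    FD 11: (0,-19.053) -> (-5.5,-9.526) [heading=120, draw]
    RT 60: heading 120 -> 60
    -- iteration 2/2 --
    FD 11: (-5.5,-9.526) -> (0,0) [heading=60, draw]
    RT 60: heading 60 -> 0
  ]
  -- iteration 4/4 --
  FD 7.2: (0,0) -> (7.2,0) [heading=0, draw]
  FD 6.3: (7.2,0) -> (13.5,0) [heading=0, draw]
  FD 7.4: (13.5,0) -> (20.9,0) [heading=0, draw]
  REPEAT 2 [
    -- iteration 1/2 --
    FD 11: (20.9,0) -> (31.9,0) [heading=0, draw]
    RT 60: heading 0 -> 300
    -- iteration 2/2 --
    FD 11: (31.9,0) -> (37.4,-9.526) [heading=300, draw]
    RT 60: heading 300 -> 240
  ]
]
PD: pen down
Final: pos=(37.4,-9.526), heading=240, 20 segment(s) drawn

Answer: 37.4 -9.526 240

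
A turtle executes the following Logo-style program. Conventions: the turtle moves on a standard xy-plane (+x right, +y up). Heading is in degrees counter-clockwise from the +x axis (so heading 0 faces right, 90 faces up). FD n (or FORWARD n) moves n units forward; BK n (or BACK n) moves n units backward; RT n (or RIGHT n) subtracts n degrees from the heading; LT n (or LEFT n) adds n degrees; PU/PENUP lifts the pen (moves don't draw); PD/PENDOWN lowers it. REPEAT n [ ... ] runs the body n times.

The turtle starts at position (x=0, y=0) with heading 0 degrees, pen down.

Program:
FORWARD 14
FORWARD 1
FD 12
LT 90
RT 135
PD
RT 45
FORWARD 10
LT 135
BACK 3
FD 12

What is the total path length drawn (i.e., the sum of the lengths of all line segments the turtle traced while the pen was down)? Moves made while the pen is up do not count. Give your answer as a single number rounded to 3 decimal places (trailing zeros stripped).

Answer: 52

Derivation:
Executing turtle program step by step:
Start: pos=(0,0), heading=0, pen down
FD 14: (0,0) -> (14,0) [heading=0, draw]
FD 1: (14,0) -> (15,0) [heading=0, draw]
FD 12: (15,0) -> (27,0) [heading=0, draw]
LT 90: heading 0 -> 90
RT 135: heading 90 -> 315
PD: pen down
RT 45: heading 315 -> 270
FD 10: (27,0) -> (27,-10) [heading=270, draw]
LT 135: heading 270 -> 45
BK 3: (27,-10) -> (24.879,-12.121) [heading=45, draw]
FD 12: (24.879,-12.121) -> (33.364,-3.636) [heading=45, draw]
Final: pos=(33.364,-3.636), heading=45, 6 segment(s) drawn

Segment lengths:
  seg 1: (0,0) -> (14,0), length = 14
  seg 2: (14,0) -> (15,0), length = 1
  seg 3: (15,0) -> (27,0), length = 12
  seg 4: (27,0) -> (27,-10), length = 10
  seg 5: (27,-10) -> (24.879,-12.121), length = 3
  seg 6: (24.879,-12.121) -> (33.364,-3.636), length = 12
Total = 52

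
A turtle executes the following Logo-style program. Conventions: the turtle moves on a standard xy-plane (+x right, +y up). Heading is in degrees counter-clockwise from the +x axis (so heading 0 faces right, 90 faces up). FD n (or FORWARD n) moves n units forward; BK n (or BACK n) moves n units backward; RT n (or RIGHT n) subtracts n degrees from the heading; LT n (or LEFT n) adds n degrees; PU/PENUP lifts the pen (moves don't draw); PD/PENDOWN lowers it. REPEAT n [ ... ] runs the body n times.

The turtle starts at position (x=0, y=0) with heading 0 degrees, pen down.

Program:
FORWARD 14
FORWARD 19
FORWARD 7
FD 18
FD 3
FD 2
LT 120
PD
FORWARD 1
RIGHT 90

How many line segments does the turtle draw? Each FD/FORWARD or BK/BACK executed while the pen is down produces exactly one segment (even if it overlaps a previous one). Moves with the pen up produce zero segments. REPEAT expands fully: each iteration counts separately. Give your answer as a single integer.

Answer: 7

Derivation:
Executing turtle program step by step:
Start: pos=(0,0), heading=0, pen down
FD 14: (0,0) -> (14,0) [heading=0, draw]
FD 19: (14,0) -> (33,0) [heading=0, draw]
FD 7: (33,0) -> (40,0) [heading=0, draw]
FD 18: (40,0) -> (58,0) [heading=0, draw]
FD 3: (58,0) -> (61,0) [heading=0, draw]
FD 2: (61,0) -> (63,0) [heading=0, draw]
LT 120: heading 0 -> 120
PD: pen down
FD 1: (63,0) -> (62.5,0.866) [heading=120, draw]
RT 90: heading 120 -> 30
Final: pos=(62.5,0.866), heading=30, 7 segment(s) drawn
Segments drawn: 7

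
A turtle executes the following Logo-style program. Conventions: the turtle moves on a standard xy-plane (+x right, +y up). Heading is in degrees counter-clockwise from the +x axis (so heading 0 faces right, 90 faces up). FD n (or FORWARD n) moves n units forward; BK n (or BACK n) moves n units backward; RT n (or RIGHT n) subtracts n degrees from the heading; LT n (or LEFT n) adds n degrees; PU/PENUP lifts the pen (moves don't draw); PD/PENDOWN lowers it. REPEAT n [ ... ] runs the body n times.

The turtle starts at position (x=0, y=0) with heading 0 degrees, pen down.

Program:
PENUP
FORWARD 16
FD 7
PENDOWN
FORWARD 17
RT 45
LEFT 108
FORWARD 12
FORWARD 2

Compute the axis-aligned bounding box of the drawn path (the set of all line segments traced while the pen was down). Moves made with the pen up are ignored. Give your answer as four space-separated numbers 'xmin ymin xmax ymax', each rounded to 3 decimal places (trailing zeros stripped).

Answer: 23 0 46.356 12.474

Derivation:
Executing turtle program step by step:
Start: pos=(0,0), heading=0, pen down
PU: pen up
FD 16: (0,0) -> (16,0) [heading=0, move]
FD 7: (16,0) -> (23,0) [heading=0, move]
PD: pen down
FD 17: (23,0) -> (40,0) [heading=0, draw]
RT 45: heading 0 -> 315
LT 108: heading 315 -> 63
FD 12: (40,0) -> (45.448,10.692) [heading=63, draw]
FD 2: (45.448,10.692) -> (46.356,12.474) [heading=63, draw]
Final: pos=(46.356,12.474), heading=63, 3 segment(s) drawn

Segment endpoints: x in {23, 40, 45.448, 46.356}, y in {0, 10.692, 12.474}
xmin=23, ymin=0, xmax=46.356, ymax=12.474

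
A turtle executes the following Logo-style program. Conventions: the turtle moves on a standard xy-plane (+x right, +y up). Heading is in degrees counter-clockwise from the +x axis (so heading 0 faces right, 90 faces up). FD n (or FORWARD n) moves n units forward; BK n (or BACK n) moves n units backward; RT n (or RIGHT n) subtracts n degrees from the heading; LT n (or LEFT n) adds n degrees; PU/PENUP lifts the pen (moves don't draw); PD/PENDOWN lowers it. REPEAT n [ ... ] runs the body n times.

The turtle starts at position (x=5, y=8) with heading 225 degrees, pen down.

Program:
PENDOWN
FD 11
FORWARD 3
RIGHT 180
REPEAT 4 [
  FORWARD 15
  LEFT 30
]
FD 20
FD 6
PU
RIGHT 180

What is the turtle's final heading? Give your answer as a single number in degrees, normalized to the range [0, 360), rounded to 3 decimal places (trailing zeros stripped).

Answer: 345

Derivation:
Executing turtle program step by step:
Start: pos=(5,8), heading=225, pen down
PD: pen down
FD 11: (5,8) -> (-2.778,0.222) [heading=225, draw]
FD 3: (-2.778,0.222) -> (-4.899,-1.899) [heading=225, draw]
RT 180: heading 225 -> 45
REPEAT 4 [
  -- iteration 1/4 --
  FD 15: (-4.899,-1.899) -> (5.707,8.707) [heading=45, draw]
  LT 30: heading 45 -> 75
  -- iteration 2/4 --
  FD 15: (5.707,8.707) -> (9.589,23.196) [heading=75, draw]
  LT 30: heading 75 -> 105
  -- iteration 3/4 --
  FD 15: (9.589,23.196) -> (5.707,37.685) [heading=105, draw]
  LT 30: heading 105 -> 135
  -- iteration 4/4 --
  FD 15: (5.707,37.685) -> (-4.899,48.291) [heading=135, draw]
  LT 30: heading 135 -> 165
]
FD 20: (-4.899,48.291) -> (-24.218,53.468) [heading=165, draw]
FD 6: (-24.218,53.468) -> (-30.014,55.021) [heading=165, draw]
PU: pen up
RT 180: heading 165 -> 345
Final: pos=(-30.014,55.021), heading=345, 8 segment(s) drawn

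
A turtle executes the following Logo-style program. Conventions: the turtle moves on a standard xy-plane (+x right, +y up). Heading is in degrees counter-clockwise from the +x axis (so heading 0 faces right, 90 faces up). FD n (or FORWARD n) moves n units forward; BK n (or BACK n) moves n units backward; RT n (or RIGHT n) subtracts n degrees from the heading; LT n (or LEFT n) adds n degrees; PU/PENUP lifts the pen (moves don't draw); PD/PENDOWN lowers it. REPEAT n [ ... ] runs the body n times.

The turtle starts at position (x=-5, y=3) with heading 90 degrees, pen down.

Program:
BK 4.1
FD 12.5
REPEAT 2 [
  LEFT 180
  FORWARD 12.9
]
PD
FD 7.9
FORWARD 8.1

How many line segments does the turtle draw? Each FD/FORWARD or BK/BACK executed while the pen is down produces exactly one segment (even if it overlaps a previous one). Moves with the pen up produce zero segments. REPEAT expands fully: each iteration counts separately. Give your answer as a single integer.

Answer: 6

Derivation:
Executing turtle program step by step:
Start: pos=(-5,3), heading=90, pen down
BK 4.1: (-5,3) -> (-5,-1.1) [heading=90, draw]
FD 12.5: (-5,-1.1) -> (-5,11.4) [heading=90, draw]
REPEAT 2 [
  -- iteration 1/2 --
  LT 180: heading 90 -> 270
  FD 12.9: (-5,11.4) -> (-5,-1.5) [heading=270, draw]
  -- iteration 2/2 --
  LT 180: heading 270 -> 90
  FD 12.9: (-5,-1.5) -> (-5,11.4) [heading=90, draw]
]
PD: pen down
FD 7.9: (-5,11.4) -> (-5,19.3) [heading=90, draw]
FD 8.1: (-5,19.3) -> (-5,27.4) [heading=90, draw]
Final: pos=(-5,27.4), heading=90, 6 segment(s) drawn
Segments drawn: 6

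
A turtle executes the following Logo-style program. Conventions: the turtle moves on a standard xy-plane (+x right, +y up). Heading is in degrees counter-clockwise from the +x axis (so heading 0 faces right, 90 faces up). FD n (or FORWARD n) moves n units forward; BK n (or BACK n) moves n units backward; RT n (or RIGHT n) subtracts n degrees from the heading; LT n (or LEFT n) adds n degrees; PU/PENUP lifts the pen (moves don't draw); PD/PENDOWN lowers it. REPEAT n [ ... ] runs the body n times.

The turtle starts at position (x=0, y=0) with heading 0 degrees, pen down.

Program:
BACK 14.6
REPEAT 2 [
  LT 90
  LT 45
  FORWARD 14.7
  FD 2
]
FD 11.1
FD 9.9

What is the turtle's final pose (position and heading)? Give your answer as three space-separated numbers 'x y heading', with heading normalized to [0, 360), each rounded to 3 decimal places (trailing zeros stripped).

Answer: -26.409 -25.891 270

Derivation:
Executing turtle program step by step:
Start: pos=(0,0), heading=0, pen down
BK 14.6: (0,0) -> (-14.6,0) [heading=0, draw]
REPEAT 2 [
  -- iteration 1/2 --
  LT 90: heading 0 -> 90
  LT 45: heading 90 -> 135
  FD 14.7: (-14.6,0) -> (-24.994,10.394) [heading=135, draw]
  FD 2: (-24.994,10.394) -> (-26.409,11.809) [heading=135, draw]
  -- iteration 2/2 --
  LT 90: heading 135 -> 225
  LT 45: heading 225 -> 270
  FD 14.7: (-26.409,11.809) -> (-26.409,-2.891) [heading=270, draw]
  FD 2: (-26.409,-2.891) -> (-26.409,-4.891) [heading=270, draw]
]
FD 11.1: (-26.409,-4.891) -> (-26.409,-15.991) [heading=270, draw]
FD 9.9: (-26.409,-15.991) -> (-26.409,-25.891) [heading=270, draw]
Final: pos=(-26.409,-25.891), heading=270, 7 segment(s) drawn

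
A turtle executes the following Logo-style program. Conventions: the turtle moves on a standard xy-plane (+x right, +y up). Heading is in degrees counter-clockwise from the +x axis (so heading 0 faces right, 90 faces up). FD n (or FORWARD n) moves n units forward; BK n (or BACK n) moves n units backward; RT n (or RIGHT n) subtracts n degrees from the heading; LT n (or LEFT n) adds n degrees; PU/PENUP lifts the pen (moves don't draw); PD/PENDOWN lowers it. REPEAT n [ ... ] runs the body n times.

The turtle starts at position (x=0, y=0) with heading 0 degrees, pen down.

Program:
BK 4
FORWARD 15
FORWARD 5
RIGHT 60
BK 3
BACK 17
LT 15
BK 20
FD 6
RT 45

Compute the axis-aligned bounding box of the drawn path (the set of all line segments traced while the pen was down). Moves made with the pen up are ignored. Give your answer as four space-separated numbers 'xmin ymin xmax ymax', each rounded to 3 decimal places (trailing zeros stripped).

Answer: -8.142 0 16 31.463

Derivation:
Executing turtle program step by step:
Start: pos=(0,0), heading=0, pen down
BK 4: (0,0) -> (-4,0) [heading=0, draw]
FD 15: (-4,0) -> (11,0) [heading=0, draw]
FD 5: (11,0) -> (16,0) [heading=0, draw]
RT 60: heading 0 -> 300
BK 3: (16,0) -> (14.5,2.598) [heading=300, draw]
BK 17: (14.5,2.598) -> (6,17.321) [heading=300, draw]
LT 15: heading 300 -> 315
BK 20: (6,17.321) -> (-8.142,31.463) [heading=315, draw]
FD 6: (-8.142,31.463) -> (-3.899,27.22) [heading=315, draw]
RT 45: heading 315 -> 270
Final: pos=(-3.899,27.22), heading=270, 7 segment(s) drawn

Segment endpoints: x in {-8.142, -4, -3.899, 0, 6, 11, 14.5, 16}, y in {0, 2.598, 17.321, 27.22, 31.463}
xmin=-8.142, ymin=0, xmax=16, ymax=31.463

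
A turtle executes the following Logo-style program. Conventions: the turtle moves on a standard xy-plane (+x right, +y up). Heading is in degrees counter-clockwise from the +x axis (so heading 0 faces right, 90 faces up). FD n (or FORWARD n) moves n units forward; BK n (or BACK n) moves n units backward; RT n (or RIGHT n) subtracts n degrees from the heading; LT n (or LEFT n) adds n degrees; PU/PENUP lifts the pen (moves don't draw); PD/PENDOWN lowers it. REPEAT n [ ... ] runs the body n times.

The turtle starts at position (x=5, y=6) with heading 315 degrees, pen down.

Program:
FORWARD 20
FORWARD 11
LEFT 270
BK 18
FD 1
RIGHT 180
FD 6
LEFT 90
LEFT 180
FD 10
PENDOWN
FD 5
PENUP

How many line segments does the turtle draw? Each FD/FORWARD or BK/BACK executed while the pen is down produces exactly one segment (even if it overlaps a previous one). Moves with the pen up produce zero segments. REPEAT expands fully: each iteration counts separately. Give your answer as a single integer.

Executing turtle program step by step:
Start: pos=(5,6), heading=315, pen down
FD 20: (5,6) -> (19.142,-8.142) [heading=315, draw]
FD 11: (19.142,-8.142) -> (26.92,-15.92) [heading=315, draw]
LT 270: heading 315 -> 225
BK 18: (26.92,-15.92) -> (39.648,-3.192) [heading=225, draw]
FD 1: (39.648,-3.192) -> (38.941,-3.899) [heading=225, draw]
RT 180: heading 225 -> 45
FD 6: (38.941,-3.899) -> (43.184,0.343) [heading=45, draw]
LT 90: heading 45 -> 135
LT 180: heading 135 -> 315
FD 10: (43.184,0.343) -> (50.255,-6.728) [heading=315, draw]
PD: pen down
FD 5: (50.255,-6.728) -> (53.79,-10.263) [heading=315, draw]
PU: pen up
Final: pos=(53.79,-10.263), heading=315, 7 segment(s) drawn
Segments drawn: 7

Answer: 7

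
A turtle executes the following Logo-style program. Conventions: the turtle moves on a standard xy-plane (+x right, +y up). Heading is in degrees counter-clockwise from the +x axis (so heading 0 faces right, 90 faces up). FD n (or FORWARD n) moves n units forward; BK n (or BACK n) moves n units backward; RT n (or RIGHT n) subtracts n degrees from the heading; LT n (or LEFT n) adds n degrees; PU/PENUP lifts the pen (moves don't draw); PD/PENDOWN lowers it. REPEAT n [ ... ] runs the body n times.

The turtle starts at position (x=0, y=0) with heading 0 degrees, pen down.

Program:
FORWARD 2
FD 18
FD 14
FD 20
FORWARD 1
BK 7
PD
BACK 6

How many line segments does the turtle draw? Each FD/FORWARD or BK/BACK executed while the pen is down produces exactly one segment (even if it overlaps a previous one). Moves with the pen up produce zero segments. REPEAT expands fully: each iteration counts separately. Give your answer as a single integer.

Executing turtle program step by step:
Start: pos=(0,0), heading=0, pen down
FD 2: (0,0) -> (2,0) [heading=0, draw]
FD 18: (2,0) -> (20,0) [heading=0, draw]
FD 14: (20,0) -> (34,0) [heading=0, draw]
FD 20: (34,0) -> (54,0) [heading=0, draw]
FD 1: (54,0) -> (55,0) [heading=0, draw]
BK 7: (55,0) -> (48,0) [heading=0, draw]
PD: pen down
BK 6: (48,0) -> (42,0) [heading=0, draw]
Final: pos=(42,0), heading=0, 7 segment(s) drawn
Segments drawn: 7

Answer: 7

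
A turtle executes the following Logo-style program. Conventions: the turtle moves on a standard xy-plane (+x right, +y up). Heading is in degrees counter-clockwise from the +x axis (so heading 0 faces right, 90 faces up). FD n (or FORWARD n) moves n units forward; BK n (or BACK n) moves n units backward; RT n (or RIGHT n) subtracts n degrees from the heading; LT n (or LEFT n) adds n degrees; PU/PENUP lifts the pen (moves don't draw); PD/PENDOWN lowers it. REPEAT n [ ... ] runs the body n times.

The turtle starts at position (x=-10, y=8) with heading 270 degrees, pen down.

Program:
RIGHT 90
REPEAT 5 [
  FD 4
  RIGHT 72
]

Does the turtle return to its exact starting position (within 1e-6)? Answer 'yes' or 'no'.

Answer: yes

Derivation:
Executing turtle program step by step:
Start: pos=(-10,8), heading=270, pen down
RT 90: heading 270 -> 180
REPEAT 5 [
  -- iteration 1/5 --
  FD 4: (-10,8) -> (-14,8) [heading=180, draw]
  RT 72: heading 180 -> 108
  -- iteration 2/5 --
  FD 4: (-14,8) -> (-15.236,11.804) [heading=108, draw]
  RT 72: heading 108 -> 36
  -- iteration 3/5 --
  FD 4: (-15.236,11.804) -> (-12,14.155) [heading=36, draw]
  RT 72: heading 36 -> 324
  -- iteration 4/5 --
  FD 4: (-12,14.155) -> (-8.764,11.804) [heading=324, draw]
  RT 72: heading 324 -> 252
  -- iteration 5/5 --
  FD 4: (-8.764,11.804) -> (-10,8) [heading=252, draw]
  RT 72: heading 252 -> 180
]
Final: pos=(-10,8), heading=180, 5 segment(s) drawn

Start position: (-10, 8)
Final position: (-10, 8)
Distance = 0; < 1e-6 -> CLOSED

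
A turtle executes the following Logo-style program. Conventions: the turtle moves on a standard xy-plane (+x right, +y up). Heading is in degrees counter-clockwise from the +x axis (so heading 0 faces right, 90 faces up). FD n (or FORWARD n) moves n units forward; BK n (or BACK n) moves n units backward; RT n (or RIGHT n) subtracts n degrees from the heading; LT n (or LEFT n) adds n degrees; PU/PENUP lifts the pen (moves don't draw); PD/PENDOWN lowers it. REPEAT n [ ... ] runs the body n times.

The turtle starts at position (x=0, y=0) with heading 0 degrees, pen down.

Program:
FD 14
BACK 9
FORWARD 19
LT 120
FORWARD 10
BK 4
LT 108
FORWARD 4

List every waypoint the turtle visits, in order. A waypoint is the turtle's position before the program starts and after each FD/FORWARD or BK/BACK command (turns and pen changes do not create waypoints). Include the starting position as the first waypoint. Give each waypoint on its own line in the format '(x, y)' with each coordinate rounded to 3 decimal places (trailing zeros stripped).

Answer: (0, 0)
(14, 0)
(5, 0)
(24, 0)
(19, 8.66)
(21, 5.196)
(18.323, 2.224)

Derivation:
Executing turtle program step by step:
Start: pos=(0,0), heading=0, pen down
FD 14: (0,0) -> (14,0) [heading=0, draw]
BK 9: (14,0) -> (5,0) [heading=0, draw]
FD 19: (5,0) -> (24,0) [heading=0, draw]
LT 120: heading 0 -> 120
FD 10: (24,0) -> (19,8.66) [heading=120, draw]
BK 4: (19,8.66) -> (21,5.196) [heading=120, draw]
LT 108: heading 120 -> 228
FD 4: (21,5.196) -> (18.323,2.224) [heading=228, draw]
Final: pos=(18.323,2.224), heading=228, 6 segment(s) drawn
Waypoints (7 total):
(0, 0)
(14, 0)
(5, 0)
(24, 0)
(19, 8.66)
(21, 5.196)
(18.323, 2.224)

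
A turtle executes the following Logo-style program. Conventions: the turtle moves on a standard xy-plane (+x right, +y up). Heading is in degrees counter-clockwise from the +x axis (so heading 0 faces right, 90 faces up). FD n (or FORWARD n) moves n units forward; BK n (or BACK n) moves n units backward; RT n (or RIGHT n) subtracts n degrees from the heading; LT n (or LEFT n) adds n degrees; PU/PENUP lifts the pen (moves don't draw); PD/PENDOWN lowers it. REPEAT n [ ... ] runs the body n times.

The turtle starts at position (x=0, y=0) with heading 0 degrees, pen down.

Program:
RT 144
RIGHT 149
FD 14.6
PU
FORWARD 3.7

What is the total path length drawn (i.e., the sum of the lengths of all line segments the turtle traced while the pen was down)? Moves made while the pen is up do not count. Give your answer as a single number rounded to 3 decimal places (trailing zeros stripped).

Executing turtle program step by step:
Start: pos=(0,0), heading=0, pen down
RT 144: heading 0 -> 216
RT 149: heading 216 -> 67
FD 14.6: (0,0) -> (5.705,13.439) [heading=67, draw]
PU: pen up
FD 3.7: (5.705,13.439) -> (7.15,16.845) [heading=67, move]
Final: pos=(7.15,16.845), heading=67, 1 segment(s) drawn

Segment lengths:
  seg 1: (0,0) -> (5.705,13.439), length = 14.6
Total = 14.6

Answer: 14.6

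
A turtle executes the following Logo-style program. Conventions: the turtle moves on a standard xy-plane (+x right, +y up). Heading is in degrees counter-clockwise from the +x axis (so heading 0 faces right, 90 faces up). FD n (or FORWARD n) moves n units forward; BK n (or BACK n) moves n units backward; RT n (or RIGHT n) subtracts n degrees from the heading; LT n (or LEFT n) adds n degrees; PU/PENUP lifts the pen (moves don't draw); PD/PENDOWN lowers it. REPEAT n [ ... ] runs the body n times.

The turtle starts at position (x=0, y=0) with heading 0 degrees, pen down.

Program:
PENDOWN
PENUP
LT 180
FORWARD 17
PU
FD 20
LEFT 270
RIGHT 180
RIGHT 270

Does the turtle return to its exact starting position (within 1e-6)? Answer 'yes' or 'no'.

Answer: no

Derivation:
Executing turtle program step by step:
Start: pos=(0,0), heading=0, pen down
PD: pen down
PU: pen up
LT 180: heading 0 -> 180
FD 17: (0,0) -> (-17,0) [heading=180, move]
PU: pen up
FD 20: (-17,0) -> (-37,0) [heading=180, move]
LT 270: heading 180 -> 90
RT 180: heading 90 -> 270
RT 270: heading 270 -> 0
Final: pos=(-37,0), heading=0, 0 segment(s) drawn

Start position: (0, 0)
Final position: (-37, 0)
Distance = 37; >= 1e-6 -> NOT closed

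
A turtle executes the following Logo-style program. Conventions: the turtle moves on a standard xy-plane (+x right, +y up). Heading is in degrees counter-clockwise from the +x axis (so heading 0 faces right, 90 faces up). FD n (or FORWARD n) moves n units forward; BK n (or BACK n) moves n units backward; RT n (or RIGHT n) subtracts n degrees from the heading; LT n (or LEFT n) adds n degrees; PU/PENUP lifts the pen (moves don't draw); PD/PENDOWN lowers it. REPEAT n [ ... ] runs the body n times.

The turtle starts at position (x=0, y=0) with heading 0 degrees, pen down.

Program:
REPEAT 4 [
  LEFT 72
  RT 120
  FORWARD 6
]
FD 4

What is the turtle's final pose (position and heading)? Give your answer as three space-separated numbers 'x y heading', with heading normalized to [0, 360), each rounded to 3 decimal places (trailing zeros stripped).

Executing turtle program step by step:
Start: pos=(0,0), heading=0, pen down
REPEAT 4 [
  -- iteration 1/4 --
  LT 72: heading 0 -> 72
  RT 120: heading 72 -> 312
  FD 6: (0,0) -> (4.015,-4.459) [heading=312, draw]
  -- iteration 2/4 --
  LT 72: heading 312 -> 24
  RT 120: heading 24 -> 264
  FD 6: (4.015,-4.459) -> (3.388,-10.426) [heading=264, draw]
  -- iteration 3/4 --
  LT 72: heading 264 -> 336
  RT 120: heading 336 -> 216
  FD 6: (3.388,-10.426) -> (-1.466,-13.953) [heading=216, draw]
  -- iteration 4/4 --
  LT 72: heading 216 -> 288
  RT 120: heading 288 -> 168
  FD 6: (-1.466,-13.953) -> (-7.335,-12.705) [heading=168, draw]
]
FD 4: (-7.335,-12.705) -> (-11.248,-11.874) [heading=168, draw]
Final: pos=(-11.248,-11.874), heading=168, 5 segment(s) drawn

Answer: -11.248 -11.874 168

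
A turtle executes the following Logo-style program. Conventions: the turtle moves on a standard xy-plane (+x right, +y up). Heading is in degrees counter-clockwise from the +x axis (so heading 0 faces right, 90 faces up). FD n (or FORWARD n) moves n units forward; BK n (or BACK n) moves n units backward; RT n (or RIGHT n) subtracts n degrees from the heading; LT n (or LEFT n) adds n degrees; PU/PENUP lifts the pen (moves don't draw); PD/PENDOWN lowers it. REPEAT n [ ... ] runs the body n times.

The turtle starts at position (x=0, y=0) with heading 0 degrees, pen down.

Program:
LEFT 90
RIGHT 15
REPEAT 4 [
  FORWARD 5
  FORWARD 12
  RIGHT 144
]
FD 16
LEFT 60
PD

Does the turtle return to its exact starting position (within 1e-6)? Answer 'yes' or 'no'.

Answer: no

Derivation:
Executing turtle program step by step:
Start: pos=(0,0), heading=0, pen down
LT 90: heading 0 -> 90
RT 15: heading 90 -> 75
REPEAT 4 [
  -- iteration 1/4 --
  FD 5: (0,0) -> (1.294,4.83) [heading=75, draw]
  FD 12: (1.294,4.83) -> (4.4,16.421) [heading=75, draw]
  RT 144: heading 75 -> 291
  -- iteration 2/4 --
  FD 5: (4.4,16.421) -> (6.192,11.753) [heading=291, draw]
  FD 12: (6.192,11.753) -> (10.492,0.55) [heading=291, draw]
  RT 144: heading 291 -> 147
  -- iteration 3/4 --
  FD 5: (10.492,0.55) -> (6.299,3.273) [heading=147, draw]
  FD 12: (6.299,3.273) -> (-3.765,9.809) [heading=147, draw]
  RT 144: heading 147 -> 3
  -- iteration 4/4 --
  FD 5: (-3.765,9.809) -> (1.228,10.07) [heading=3, draw]
  FD 12: (1.228,10.07) -> (13.211,10.698) [heading=3, draw]
  RT 144: heading 3 -> 219
]
FD 16: (13.211,10.698) -> (0.777,0.629) [heading=219, draw]
LT 60: heading 219 -> 279
PD: pen down
Final: pos=(0.777,0.629), heading=279, 9 segment(s) drawn

Start position: (0, 0)
Final position: (0.777, 0.629)
Distance = 1; >= 1e-6 -> NOT closed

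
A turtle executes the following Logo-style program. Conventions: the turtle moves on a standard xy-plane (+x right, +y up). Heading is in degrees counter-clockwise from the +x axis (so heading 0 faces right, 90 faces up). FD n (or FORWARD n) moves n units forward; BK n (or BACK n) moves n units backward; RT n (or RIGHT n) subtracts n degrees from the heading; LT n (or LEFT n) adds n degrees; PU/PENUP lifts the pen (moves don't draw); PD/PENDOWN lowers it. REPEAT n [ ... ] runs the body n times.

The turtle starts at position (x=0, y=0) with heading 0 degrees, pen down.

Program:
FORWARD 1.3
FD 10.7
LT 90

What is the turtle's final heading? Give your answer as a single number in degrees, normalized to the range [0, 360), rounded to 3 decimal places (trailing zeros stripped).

Executing turtle program step by step:
Start: pos=(0,0), heading=0, pen down
FD 1.3: (0,0) -> (1.3,0) [heading=0, draw]
FD 10.7: (1.3,0) -> (12,0) [heading=0, draw]
LT 90: heading 0 -> 90
Final: pos=(12,0), heading=90, 2 segment(s) drawn

Answer: 90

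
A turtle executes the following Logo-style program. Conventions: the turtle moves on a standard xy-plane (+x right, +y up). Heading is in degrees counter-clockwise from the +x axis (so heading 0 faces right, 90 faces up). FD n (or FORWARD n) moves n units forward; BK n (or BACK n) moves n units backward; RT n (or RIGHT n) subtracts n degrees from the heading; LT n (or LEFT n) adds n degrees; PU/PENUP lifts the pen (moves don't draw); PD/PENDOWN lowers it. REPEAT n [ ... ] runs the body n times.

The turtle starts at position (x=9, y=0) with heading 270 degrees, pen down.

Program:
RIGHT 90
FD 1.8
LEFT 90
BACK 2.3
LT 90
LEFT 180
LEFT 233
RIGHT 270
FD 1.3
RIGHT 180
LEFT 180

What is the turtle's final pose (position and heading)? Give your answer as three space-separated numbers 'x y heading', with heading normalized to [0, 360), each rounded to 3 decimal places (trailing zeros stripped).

Answer: 6.162 3.082 143

Derivation:
Executing turtle program step by step:
Start: pos=(9,0), heading=270, pen down
RT 90: heading 270 -> 180
FD 1.8: (9,0) -> (7.2,0) [heading=180, draw]
LT 90: heading 180 -> 270
BK 2.3: (7.2,0) -> (7.2,2.3) [heading=270, draw]
LT 90: heading 270 -> 0
LT 180: heading 0 -> 180
LT 233: heading 180 -> 53
RT 270: heading 53 -> 143
FD 1.3: (7.2,2.3) -> (6.162,3.082) [heading=143, draw]
RT 180: heading 143 -> 323
LT 180: heading 323 -> 143
Final: pos=(6.162,3.082), heading=143, 3 segment(s) drawn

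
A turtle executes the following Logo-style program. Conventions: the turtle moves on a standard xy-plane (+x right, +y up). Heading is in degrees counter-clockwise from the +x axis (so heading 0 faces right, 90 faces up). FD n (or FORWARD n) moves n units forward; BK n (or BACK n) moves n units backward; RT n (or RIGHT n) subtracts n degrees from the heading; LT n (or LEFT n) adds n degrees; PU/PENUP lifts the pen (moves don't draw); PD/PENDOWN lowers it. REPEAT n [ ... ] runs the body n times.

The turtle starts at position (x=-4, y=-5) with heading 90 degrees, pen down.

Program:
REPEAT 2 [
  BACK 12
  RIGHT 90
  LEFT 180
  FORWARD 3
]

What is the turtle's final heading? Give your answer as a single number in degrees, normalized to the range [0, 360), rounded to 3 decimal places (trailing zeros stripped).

Executing turtle program step by step:
Start: pos=(-4,-5), heading=90, pen down
REPEAT 2 [
  -- iteration 1/2 --
  BK 12: (-4,-5) -> (-4,-17) [heading=90, draw]
  RT 90: heading 90 -> 0
  LT 180: heading 0 -> 180
  FD 3: (-4,-17) -> (-7,-17) [heading=180, draw]
  -- iteration 2/2 --
  BK 12: (-7,-17) -> (5,-17) [heading=180, draw]
  RT 90: heading 180 -> 90
  LT 180: heading 90 -> 270
  FD 3: (5,-17) -> (5,-20) [heading=270, draw]
]
Final: pos=(5,-20), heading=270, 4 segment(s) drawn

Answer: 270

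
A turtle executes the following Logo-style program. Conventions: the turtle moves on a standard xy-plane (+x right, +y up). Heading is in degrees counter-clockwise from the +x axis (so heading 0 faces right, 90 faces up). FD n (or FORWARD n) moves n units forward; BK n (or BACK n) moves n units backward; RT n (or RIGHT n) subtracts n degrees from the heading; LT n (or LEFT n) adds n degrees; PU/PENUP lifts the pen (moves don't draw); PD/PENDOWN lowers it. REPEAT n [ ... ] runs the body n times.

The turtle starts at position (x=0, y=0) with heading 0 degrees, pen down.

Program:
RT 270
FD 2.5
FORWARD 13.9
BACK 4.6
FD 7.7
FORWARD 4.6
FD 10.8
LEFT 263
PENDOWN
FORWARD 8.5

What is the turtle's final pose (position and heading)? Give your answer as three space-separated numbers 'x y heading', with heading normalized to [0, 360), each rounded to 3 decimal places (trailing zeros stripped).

Executing turtle program step by step:
Start: pos=(0,0), heading=0, pen down
RT 270: heading 0 -> 90
FD 2.5: (0,0) -> (0,2.5) [heading=90, draw]
FD 13.9: (0,2.5) -> (0,16.4) [heading=90, draw]
BK 4.6: (0,16.4) -> (0,11.8) [heading=90, draw]
FD 7.7: (0,11.8) -> (0,19.5) [heading=90, draw]
FD 4.6: (0,19.5) -> (0,24.1) [heading=90, draw]
FD 10.8: (0,24.1) -> (0,34.9) [heading=90, draw]
LT 263: heading 90 -> 353
PD: pen down
FD 8.5: (0,34.9) -> (8.437,33.864) [heading=353, draw]
Final: pos=(8.437,33.864), heading=353, 7 segment(s) drawn

Answer: 8.437 33.864 353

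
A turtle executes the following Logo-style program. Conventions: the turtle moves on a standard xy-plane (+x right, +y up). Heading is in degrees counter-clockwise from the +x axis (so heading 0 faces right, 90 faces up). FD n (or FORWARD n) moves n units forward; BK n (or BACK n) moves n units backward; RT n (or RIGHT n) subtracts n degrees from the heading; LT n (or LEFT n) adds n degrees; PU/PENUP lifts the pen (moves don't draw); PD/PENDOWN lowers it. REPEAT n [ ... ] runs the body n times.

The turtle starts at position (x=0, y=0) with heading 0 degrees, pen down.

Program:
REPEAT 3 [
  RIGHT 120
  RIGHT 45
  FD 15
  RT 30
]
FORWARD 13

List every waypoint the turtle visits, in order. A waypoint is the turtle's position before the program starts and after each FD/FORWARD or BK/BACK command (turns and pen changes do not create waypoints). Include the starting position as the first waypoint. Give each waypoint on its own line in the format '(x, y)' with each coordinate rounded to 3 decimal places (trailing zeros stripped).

Executing turtle program step by step:
Start: pos=(0,0), heading=0, pen down
REPEAT 3 [
  -- iteration 1/3 --
  RT 120: heading 0 -> 240
  RT 45: heading 240 -> 195
  FD 15: (0,0) -> (-14.489,-3.882) [heading=195, draw]
  RT 30: heading 195 -> 165
  -- iteration 2/3 --
  RT 120: heading 165 -> 45
  RT 45: heading 45 -> 0
  FD 15: (-14.489,-3.882) -> (0.511,-3.882) [heading=0, draw]
  RT 30: heading 0 -> 330
  -- iteration 3/3 --
  RT 120: heading 330 -> 210
  RT 45: heading 210 -> 165
  FD 15: (0.511,-3.882) -> (-13.978,0) [heading=165, draw]
  RT 30: heading 165 -> 135
]
FD 13: (-13.978,0) -> (-23.17,9.192) [heading=135, draw]
Final: pos=(-23.17,9.192), heading=135, 4 segment(s) drawn
Waypoints (5 total):
(0, 0)
(-14.489, -3.882)
(0.511, -3.882)
(-13.978, 0)
(-23.17, 9.192)

Answer: (0, 0)
(-14.489, -3.882)
(0.511, -3.882)
(-13.978, 0)
(-23.17, 9.192)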